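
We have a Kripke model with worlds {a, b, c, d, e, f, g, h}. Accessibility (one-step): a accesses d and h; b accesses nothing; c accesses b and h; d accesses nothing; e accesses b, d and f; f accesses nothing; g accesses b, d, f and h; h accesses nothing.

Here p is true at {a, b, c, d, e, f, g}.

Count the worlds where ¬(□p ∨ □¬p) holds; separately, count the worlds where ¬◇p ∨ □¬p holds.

For ¬(□p ∨ □¬p):
a: □p ∨ □¬p is F. ✓
b: □p ∨ □¬p is T. ✗
c: □p ∨ □¬p is F. ✓
d: □p ∨ □¬p is T. ✗
e: □p ∨ □¬p is T. ✗
f: □p ∨ □¬p is T. ✗
g: □p ∨ □¬p is F. ✓
h: □p ∨ □¬p is T. ✗
— 3 worlds.
For ¬◇p ∨ □¬p:
a: ¬◇p is F, □¬p is F. ✗
b: ¬◇p is T, □¬p is T. ✓
c: ¬◇p is F, □¬p is F. ✗
d: ¬◇p is T, □¬p is T. ✓
e: ¬◇p is F, □¬p is F. ✗
f: ¬◇p is T, □¬p is T. ✓
g: ¬◇p is F, □¬p is F. ✗
h: ¬◇p is T, □¬p is T. ✓
— 4 worlds.

3 and 4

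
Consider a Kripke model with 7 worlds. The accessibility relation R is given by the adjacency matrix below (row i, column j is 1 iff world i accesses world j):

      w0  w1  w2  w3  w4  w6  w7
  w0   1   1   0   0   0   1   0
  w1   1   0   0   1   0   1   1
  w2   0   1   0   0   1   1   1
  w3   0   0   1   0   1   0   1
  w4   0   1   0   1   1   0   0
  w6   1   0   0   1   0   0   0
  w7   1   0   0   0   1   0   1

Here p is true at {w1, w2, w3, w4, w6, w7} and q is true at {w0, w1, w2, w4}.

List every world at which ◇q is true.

{w0, w1, w2, w3, w4, w6, w7}

w0: successors {w0, w1, w6}; q there: w0:T, w1:T, w6:F. ✓
w1: successors {w0, w3, w6, w7}; q there: w0:T, w3:F, w6:F, w7:F. ✓
w2: successors {w1, w4, w6, w7}; q there: w1:T, w4:T, w6:F, w7:F. ✓
w3: successors {w2, w4, w7}; q there: w2:T, w4:T, w7:F. ✓
w4: successors {w1, w3, w4}; q there: w1:T, w3:F, w4:T. ✓
w6: successors {w0, w3}; q there: w0:T, w3:F. ✓
w7: successors {w0, w4, w7}; q there: w0:T, w4:T, w7:F. ✓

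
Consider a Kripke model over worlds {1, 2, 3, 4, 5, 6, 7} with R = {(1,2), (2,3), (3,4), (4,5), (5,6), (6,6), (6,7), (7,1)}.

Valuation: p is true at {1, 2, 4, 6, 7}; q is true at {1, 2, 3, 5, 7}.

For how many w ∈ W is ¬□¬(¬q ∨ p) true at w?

1: □¬(¬q ∨ p) is F. ✓
2: □¬(¬q ∨ p) is T. ✗
3: □¬(¬q ∨ p) is F. ✓
4: □¬(¬q ∨ p) is T. ✗
5: □¬(¬q ∨ p) is F. ✓
6: □¬(¬q ∨ p) is F. ✓
7: □¬(¬q ∨ p) is F. ✓
Satisfying worlds: {1, 3, 5, 6, 7}.

5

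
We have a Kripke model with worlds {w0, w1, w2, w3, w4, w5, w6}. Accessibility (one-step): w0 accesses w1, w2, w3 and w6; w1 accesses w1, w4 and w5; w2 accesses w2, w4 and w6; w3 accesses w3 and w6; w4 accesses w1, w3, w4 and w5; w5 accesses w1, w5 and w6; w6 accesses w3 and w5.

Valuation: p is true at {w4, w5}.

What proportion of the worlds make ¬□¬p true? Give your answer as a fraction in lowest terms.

w0: □¬p is T. ✗
w1: □¬p is F. ✓
w2: □¬p is F. ✓
w3: □¬p is T. ✗
w4: □¬p is F. ✓
w5: □¬p is F. ✓
w6: □¬p is F. ✓
That's 5 of 7 worlds, so 5/7.

5/7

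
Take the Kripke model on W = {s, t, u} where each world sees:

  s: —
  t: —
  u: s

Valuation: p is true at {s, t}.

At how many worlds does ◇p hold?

1

s: no successors, so ◇p fails. ✗
t: no successors, so ◇p fails. ✗
u: successors {s}; p there: s:T. ✓
Satisfying worlds: {u}.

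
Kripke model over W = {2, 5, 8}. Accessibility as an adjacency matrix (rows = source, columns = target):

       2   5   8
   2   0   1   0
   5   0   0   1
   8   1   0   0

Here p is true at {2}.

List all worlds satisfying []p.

{8}

2: successors {5}; p there: 5:F. ✗
5: successors {8}; p there: 8:F. ✗
8: successors {2}; p there: 2:T. ✓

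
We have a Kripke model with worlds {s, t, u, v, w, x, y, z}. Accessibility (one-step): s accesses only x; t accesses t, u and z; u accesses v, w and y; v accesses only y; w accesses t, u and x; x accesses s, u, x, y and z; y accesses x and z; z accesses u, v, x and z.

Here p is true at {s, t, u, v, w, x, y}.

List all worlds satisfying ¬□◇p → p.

{s, t, u, v, w, x, y, z}

s: ¬□◇p is F, p is T. ✓
t: ¬□◇p is F, p is T. ✓
u: ¬□◇p is F, p is T. ✓
v: ¬□◇p is F, p is T. ✓
w: ¬□◇p is F, p is T. ✓
x: ¬□◇p is F, p is T. ✓
y: ¬□◇p is F, p is T. ✓
z: ¬□◇p is F, p is F. ✓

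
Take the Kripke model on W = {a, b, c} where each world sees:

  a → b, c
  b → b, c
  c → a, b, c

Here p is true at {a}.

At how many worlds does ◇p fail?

a: successors {b, c}; p there: b:F, c:F. ✗
b: successors {b, c}; p there: b:F, c:F. ✗
c: successors {a, b, c}; p there: a:T, b:F, c:F. ✓
Satisfying worlds: {c}.
So ◇p fails at the other 2 worlds.

2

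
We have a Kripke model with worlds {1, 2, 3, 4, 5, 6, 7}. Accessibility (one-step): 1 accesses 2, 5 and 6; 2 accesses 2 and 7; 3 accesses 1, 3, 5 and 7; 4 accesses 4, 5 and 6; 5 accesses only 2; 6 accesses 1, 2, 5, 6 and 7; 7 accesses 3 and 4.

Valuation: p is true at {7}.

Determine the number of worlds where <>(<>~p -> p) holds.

1: successors {2, 5, 6}; <>~p -> p there: 2:F, 5:F, 6:F. ✗
2: successors {2, 7}; <>~p -> p there: 2:F, 7:T. ✓
3: successors {1, 3, 5, 7}; <>~p -> p there: 1:F, 3:F, 5:F, 7:T. ✓
4: successors {4, 5, 6}; <>~p -> p there: 4:F, 5:F, 6:F. ✗
5: successors {2}; <>~p -> p there: 2:F. ✗
6: successors {1, 2, 5, 6, 7}; <>~p -> p there: 1:F, 2:F, 5:F, 6:F, 7:T. ✓
7: successors {3, 4}; <>~p -> p there: 3:F, 4:F. ✗
Satisfying worlds: {2, 3, 6}.

3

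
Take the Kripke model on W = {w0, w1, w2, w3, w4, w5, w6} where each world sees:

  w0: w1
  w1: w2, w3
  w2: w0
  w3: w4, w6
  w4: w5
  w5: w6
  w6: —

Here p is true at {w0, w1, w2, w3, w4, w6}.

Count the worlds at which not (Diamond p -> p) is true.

w0: Diamond p -> p is T. ✗
w1: Diamond p -> p is T. ✗
w2: Diamond p -> p is T. ✗
w3: Diamond p -> p is T. ✗
w4: Diamond p -> p is T. ✗
w5: Diamond p -> p is F. ✓
w6: Diamond p -> p is T. ✗
Satisfying worlds: {w5}.

1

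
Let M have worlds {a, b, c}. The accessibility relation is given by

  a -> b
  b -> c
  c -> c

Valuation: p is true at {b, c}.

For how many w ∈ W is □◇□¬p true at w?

a: successors {b}; ◇□¬p there: b:F. ✗
b: successors {c}; ◇□¬p there: c:F. ✗
c: successors {c}; ◇□¬p there: c:F. ✗
Satisfying worlds: ∅.

0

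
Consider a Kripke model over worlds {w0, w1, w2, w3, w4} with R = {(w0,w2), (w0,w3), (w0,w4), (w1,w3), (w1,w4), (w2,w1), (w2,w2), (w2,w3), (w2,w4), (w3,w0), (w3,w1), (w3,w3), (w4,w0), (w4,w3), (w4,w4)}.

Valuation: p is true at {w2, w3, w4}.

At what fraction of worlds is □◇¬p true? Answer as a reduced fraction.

w0: successors {w2, w3, w4}; ◇¬p there: w2:T, w3:T, w4:T. ✓
w1: successors {w3, w4}; ◇¬p there: w3:T, w4:T. ✓
w2: successors {w1, w2, w3, w4}; ◇¬p there: w1:F, w2:T, w3:T, w4:T. ✗
w3: successors {w0, w1, w3}; ◇¬p there: w0:F, w1:F, w3:T. ✗
w4: successors {w0, w3, w4}; ◇¬p there: w0:F, w3:T, w4:T. ✗
That's 2 of 5 worlds, so 2/5.

2/5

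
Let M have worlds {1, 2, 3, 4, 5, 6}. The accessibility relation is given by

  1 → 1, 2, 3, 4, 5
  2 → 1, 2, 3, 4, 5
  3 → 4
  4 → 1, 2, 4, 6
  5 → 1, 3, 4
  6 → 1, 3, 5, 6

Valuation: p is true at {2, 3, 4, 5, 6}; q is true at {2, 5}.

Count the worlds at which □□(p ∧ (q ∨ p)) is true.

1: successors {1, 2, 3, 4, 5}; □(p ∧ (q ∨ p)) there: 1:F, 2:F, 3:T, 4:F, 5:F. ✗
2: successors {1, 2, 3, 4, 5}; □(p ∧ (q ∨ p)) there: 1:F, 2:F, 3:T, 4:F, 5:F. ✗
3: successors {4}; □(p ∧ (q ∨ p)) there: 4:F. ✗
4: successors {1, 2, 4, 6}; □(p ∧ (q ∨ p)) there: 1:F, 2:F, 4:F, 6:F. ✗
5: successors {1, 3, 4}; □(p ∧ (q ∨ p)) there: 1:F, 3:T, 4:F. ✗
6: successors {1, 3, 5, 6}; □(p ∧ (q ∨ p)) there: 1:F, 3:T, 5:F, 6:F. ✗
Satisfying worlds: ∅.

0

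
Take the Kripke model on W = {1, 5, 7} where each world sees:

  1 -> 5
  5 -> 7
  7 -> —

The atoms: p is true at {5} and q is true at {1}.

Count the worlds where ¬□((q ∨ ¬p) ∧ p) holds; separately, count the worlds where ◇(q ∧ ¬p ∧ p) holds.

2 and 0

For ¬□((q ∨ ¬p) ∧ p):
1: □((q ∨ ¬p) ∧ p) is F. ✓
5: □((q ∨ ¬p) ∧ p) is F. ✓
7: □((q ∨ ¬p) ∧ p) is T. ✗
— 2 worlds.
For ◇(q ∧ ¬p ∧ p):
1: successors {5}; q ∧ ¬p ∧ p there: 5:F. ✗
5: successors {7}; q ∧ ¬p ∧ p there: 7:F. ✗
7: no successors, so ◇(q ∧ ¬p ∧ p) fails. ✗
— 0 worlds.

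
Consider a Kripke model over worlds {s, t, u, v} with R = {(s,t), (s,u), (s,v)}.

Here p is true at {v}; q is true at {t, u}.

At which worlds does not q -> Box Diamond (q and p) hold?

s: not q is T, Box Diamond (q and p) is F. ✗
t: not q is F, Box Diamond (q and p) is T. ✓
u: not q is F, Box Diamond (q and p) is T. ✓
v: not q is T, Box Diamond (q and p) is T. ✓

{t, u, v}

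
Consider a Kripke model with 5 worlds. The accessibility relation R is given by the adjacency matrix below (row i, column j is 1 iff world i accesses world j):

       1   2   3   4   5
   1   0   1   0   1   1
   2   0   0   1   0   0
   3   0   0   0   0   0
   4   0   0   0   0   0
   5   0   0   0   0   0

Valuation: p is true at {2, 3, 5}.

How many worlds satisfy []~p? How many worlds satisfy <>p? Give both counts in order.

For []~p:
1: successors {2, 4, 5}; ~p there: 2:F, 4:T, 5:F. ✗
2: successors {3}; ~p there: 3:F. ✗
3: no successors, so []~p holds vacuously. ✓
4: no successors, so []~p holds vacuously. ✓
5: no successors, so []~p holds vacuously. ✓
— 3 worlds.
For <>p:
1: successors {2, 4, 5}; p there: 2:T, 4:F, 5:T. ✓
2: successors {3}; p there: 3:T. ✓
3: no successors, so <>p fails. ✗
4: no successors, so <>p fails. ✗
5: no successors, so <>p fails. ✗
— 2 worlds.

3 and 2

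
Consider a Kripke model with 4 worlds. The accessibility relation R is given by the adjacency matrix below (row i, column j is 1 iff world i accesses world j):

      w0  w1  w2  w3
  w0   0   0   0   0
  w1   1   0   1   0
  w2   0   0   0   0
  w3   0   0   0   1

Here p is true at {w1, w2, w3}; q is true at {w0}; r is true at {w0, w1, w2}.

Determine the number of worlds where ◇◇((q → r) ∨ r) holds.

w0: no successors, so ◇◇((q → r) ∨ r) fails. ✗
w1: successors {w0, w2}; ◇((q → r) ∨ r) there: w0:F, w2:F. ✗
w2: no successors, so ◇◇((q → r) ∨ r) fails. ✗
w3: successors {w3}; ◇((q → r) ∨ r) there: w3:T. ✓
Satisfying worlds: {w3}.

1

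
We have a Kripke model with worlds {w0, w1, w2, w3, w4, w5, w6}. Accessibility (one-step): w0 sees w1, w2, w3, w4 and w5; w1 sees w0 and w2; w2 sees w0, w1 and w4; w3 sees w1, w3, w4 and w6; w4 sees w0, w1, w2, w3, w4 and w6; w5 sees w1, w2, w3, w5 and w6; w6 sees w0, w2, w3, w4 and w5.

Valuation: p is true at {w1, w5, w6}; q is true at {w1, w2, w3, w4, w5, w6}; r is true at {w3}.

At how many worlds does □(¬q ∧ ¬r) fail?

w0: successors {w1, w2, w3, w4, w5}; ¬q ∧ ¬r there: w1:F, w2:F, w3:F, w4:F, w5:F. ✗
w1: successors {w0, w2}; ¬q ∧ ¬r there: w0:T, w2:F. ✗
w2: successors {w0, w1, w4}; ¬q ∧ ¬r there: w0:T, w1:F, w4:F. ✗
w3: successors {w1, w3, w4, w6}; ¬q ∧ ¬r there: w1:F, w3:F, w4:F, w6:F. ✗
w4: successors {w0, w1, w2, w3, w4, w6}; ¬q ∧ ¬r there: w0:T, w1:F, w2:F, w3:F, w4:F, w6:F. ✗
w5: successors {w1, w2, w3, w5, w6}; ¬q ∧ ¬r there: w1:F, w2:F, w3:F, w5:F, w6:F. ✗
w6: successors {w0, w2, w3, w4, w5}; ¬q ∧ ¬r there: w0:T, w2:F, w3:F, w4:F, w5:F. ✗
Satisfying worlds: ∅.
So □(¬q ∧ ¬r) fails at the other 7 worlds.

7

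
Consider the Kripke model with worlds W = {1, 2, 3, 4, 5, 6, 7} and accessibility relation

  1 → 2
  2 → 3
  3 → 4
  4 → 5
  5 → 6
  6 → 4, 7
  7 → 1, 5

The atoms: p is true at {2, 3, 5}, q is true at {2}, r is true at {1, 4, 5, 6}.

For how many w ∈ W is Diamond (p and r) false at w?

5

1: successors {2}; p and r there: 2:F. ✗
2: successors {3}; p and r there: 3:F. ✗
3: successors {4}; p and r there: 4:F. ✗
4: successors {5}; p and r there: 5:T. ✓
5: successors {6}; p and r there: 6:F. ✗
6: successors {4, 7}; p and r there: 4:F, 7:F. ✗
7: successors {1, 5}; p and r there: 1:F, 5:T. ✓
Satisfying worlds: {4, 7}.
So Diamond (p and r) fails at the other 5 worlds.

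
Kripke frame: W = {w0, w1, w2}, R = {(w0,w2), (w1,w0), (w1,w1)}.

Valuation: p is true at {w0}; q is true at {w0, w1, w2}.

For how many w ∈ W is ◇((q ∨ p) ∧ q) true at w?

2

w0: successors {w2}; (q ∨ p) ∧ q there: w2:T. ✓
w1: successors {w0, w1}; (q ∨ p) ∧ q there: w0:T, w1:T. ✓
w2: no successors, so ◇((q ∨ p) ∧ q) fails. ✗
Satisfying worlds: {w0, w1}.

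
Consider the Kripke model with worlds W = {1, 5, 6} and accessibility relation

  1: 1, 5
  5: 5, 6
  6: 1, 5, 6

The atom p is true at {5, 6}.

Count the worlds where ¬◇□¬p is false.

0

1: ◇□¬p is F. ✓
5: ◇□¬p is F. ✓
6: ◇□¬p is F. ✓
Satisfying worlds: {1, 5, 6}.
So ¬◇□¬p fails at the other 0 worlds.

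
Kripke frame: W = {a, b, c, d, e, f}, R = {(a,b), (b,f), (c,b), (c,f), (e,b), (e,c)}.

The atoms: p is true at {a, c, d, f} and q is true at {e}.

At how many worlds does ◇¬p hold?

3

a: successors {b}; ¬p there: b:T. ✓
b: successors {f}; ¬p there: f:F. ✗
c: successors {b, f}; ¬p there: b:T, f:F. ✓
d: no successors, so ◇¬p fails. ✗
e: successors {b, c}; ¬p there: b:T, c:F. ✓
f: no successors, so ◇¬p fails. ✗
Satisfying worlds: {a, c, e}.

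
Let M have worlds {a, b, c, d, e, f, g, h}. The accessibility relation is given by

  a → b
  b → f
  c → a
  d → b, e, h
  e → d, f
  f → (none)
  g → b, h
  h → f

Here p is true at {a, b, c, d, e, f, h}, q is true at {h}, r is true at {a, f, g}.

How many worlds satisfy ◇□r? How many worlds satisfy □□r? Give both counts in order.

6 and 5

For ◇□r:
a: successors {b}; □r there: b:T. ✓
b: successors {f}; □r there: f:T. ✓
c: successors {a}; □r there: a:F. ✗
d: successors {b, e, h}; □r there: b:T, e:F, h:T. ✓
e: successors {d, f}; □r there: d:F, f:T. ✓
f: no successors, so ◇□r fails. ✗
g: successors {b, h}; □r there: b:T, h:T. ✓
h: successors {f}; □r there: f:T. ✓
— 6 worlds.
For □□r:
a: successors {b}; □r there: b:T. ✓
b: successors {f}; □r there: f:T. ✓
c: successors {a}; □r there: a:F. ✗
d: successors {b, e, h}; □r there: b:T, e:F, h:T. ✗
e: successors {d, f}; □r there: d:F, f:T. ✗
f: no successors, so □□r holds vacuously. ✓
g: successors {b, h}; □r there: b:T, h:T. ✓
h: successors {f}; □r there: f:T. ✓
— 5 worlds.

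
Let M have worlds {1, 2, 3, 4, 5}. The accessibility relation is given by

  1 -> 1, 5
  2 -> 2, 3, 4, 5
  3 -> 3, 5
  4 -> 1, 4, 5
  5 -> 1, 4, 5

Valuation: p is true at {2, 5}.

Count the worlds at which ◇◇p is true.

5

1: successors {1, 5}; ◇p there: 1:T, 5:T. ✓
2: successors {2, 3, 4, 5}; ◇p there: 2:T, 3:T, 4:T, 5:T. ✓
3: successors {3, 5}; ◇p there: 3:T, 5:T. ✓
4: successors {1, 4, 5}; ◇p there: 1:T, 4:T, 5:T. ✓
5: successors {1, 4, 5}; ◇p there: 1:T, 4:T, 5:T. ✓
Satisfying worlds: {1, 2, 3, 4, 5}.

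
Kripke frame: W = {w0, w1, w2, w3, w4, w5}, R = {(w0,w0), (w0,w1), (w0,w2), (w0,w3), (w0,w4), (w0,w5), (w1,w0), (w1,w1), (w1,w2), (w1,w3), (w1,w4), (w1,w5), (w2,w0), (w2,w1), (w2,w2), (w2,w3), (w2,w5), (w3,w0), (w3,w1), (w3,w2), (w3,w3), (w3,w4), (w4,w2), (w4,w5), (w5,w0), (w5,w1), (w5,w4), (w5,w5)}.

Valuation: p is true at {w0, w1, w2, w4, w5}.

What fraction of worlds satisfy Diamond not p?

2/3

w0: successors {w0, w1, w2, w3, w4, w5}; not p there: w0:F, w1:F, w2:F, w3:T, w4:F, w5:F. ✓
w1: successors {w0, w1, w2, w3, w4, w5}; not p there: w0:F, w1:F, w2:F, w3:T, w4:F, w5:F. ✓
w2: successors {w0, w1, w2, w3, w5}; not p there: w0:F, w1:F, w2:F, w3:T, w5:F. ✓
w3: successors {w0, w1, w2, w3, w4}; not p there: w0:F, w1:F, w2:F, w3:T, w4:F. ✓
w4: successors {w2, w5}; not p there: w2:F, w5:F. ✗
w5: successors {w0, w1, w4, w5}; not p there: w0:F, w1:F, w4:F, w5:F. ✗
That's 4 of 6 worlds, so 4/6 = 2/3.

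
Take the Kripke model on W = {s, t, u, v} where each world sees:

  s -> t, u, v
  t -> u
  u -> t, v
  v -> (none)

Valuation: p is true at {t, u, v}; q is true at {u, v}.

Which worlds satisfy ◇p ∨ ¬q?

{s, t, u}

s: ◇p is T, ¬q is T. ✓
t: ◇p is T, ¬q is T. ✓
u: ◇p is T, ¬q is F. ✓
v: ◇p is F, ¬q is F. ✗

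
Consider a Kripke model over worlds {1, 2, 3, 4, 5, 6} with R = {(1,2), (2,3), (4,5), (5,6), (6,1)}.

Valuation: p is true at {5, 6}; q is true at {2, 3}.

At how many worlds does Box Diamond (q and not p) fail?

3

1: successors {2}; Diamond (q and not p) there: 2:T. ✓
2: successors {3}; Diamond (q and not p) there: 3:F. ✗
3: no successors, so Box Diamond (q and not p) holds vacuously. ✓
4: successors {5}; Diamond (q and not p) there: 5:F. ✗
5: successors {6}; Diamond (q and not p) there: 6:F. ✗
6: successors {1}; Diamond (q and not p) there: 1:T. ✓
Satisfying worlds: {1, 3, 6}.
So Box Diamond (q and not p) fails at the other 3 worlds.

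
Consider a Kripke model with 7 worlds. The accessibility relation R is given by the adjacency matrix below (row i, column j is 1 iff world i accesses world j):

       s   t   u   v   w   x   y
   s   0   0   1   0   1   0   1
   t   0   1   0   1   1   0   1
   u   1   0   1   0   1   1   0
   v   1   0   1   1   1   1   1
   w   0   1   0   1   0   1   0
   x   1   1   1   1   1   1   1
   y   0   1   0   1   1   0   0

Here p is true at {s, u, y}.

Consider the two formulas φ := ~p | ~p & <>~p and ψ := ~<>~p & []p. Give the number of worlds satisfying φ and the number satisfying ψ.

4 and 0

For ~p | ~p & <>~p:
s: ~p is F, ~p & <>~p is F. ✗
t: ~p is T, ~p & <>~p is T. ✓
u: ~p is F, ~p & <>~p is F. ✗
v: ~p is T, ~p & <>~p is T. ✓
w: ~p is T, ~p & <>~p is T. ✓
x: ~p is T, ~p & <>~p is T. ✓
y: ~p is F, ~p & <>~p is F. ✗
— 4 worlds.
For ~<>~p & []p:
s: ~<>~p is F, []p is F. ✗
t: ~<>~p is F, []p is F. ✗
u: ~<>~p is F, []p is F. ✗
v: ~<>~p is F, []p is F. ✗
w: ~<>~p is F, []p is F. ✗
x: ~<>~p is F, []p is F. ✗
y: ~<>~p is F, []p is F. ✗
— 0 worlds.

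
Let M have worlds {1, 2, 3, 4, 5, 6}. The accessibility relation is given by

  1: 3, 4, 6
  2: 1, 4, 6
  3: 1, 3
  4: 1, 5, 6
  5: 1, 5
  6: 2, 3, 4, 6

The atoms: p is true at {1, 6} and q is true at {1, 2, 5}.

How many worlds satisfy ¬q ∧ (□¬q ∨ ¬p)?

2

1: ¬q is F, □¬q ∨ ¬p is T. ✗
2: ¬q is F, □¬q ∨ ¬p is T. ✗
3: ¬q is T, □¬q ∨ ¬p is T. ✓
4: ¬q is T, □¬q ∨ ¬p is T. ✓
5: ¬q is F, □¬q ∨ ¬p is T. ✗
6: ¬q is T, □¬q ∨ ¬p is F. ✗
Satisfying worlds: {3, 4}.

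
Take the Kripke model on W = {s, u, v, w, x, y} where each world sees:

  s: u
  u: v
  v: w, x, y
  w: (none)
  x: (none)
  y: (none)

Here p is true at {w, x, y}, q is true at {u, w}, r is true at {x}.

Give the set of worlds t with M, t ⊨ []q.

s: successors {u}; q there: u:T. ✓
u: successors {v}; q there: v:F. ✗
v: successors {w, x, y}; q there: w:T, x:F, y:F. ✗
w: no successors, so []q holds vacuously. ✓
x: no successors, so []q holds vacuously. ✓
y: no successors, so []q holds vacuously. ✓

{s, w, x, y}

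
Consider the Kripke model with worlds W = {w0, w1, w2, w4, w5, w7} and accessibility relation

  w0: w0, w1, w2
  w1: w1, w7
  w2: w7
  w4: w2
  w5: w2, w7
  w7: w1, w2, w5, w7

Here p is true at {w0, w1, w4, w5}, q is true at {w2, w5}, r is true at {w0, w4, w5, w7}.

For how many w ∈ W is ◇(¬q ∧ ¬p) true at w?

w0: successors {w0, w1, w2}; ¬q ∧ ¬p there: w0:F, w1:F, w2:F. ✗
w1: successors {w1, w7}; ¬q ∧ ¬p there: w1:F, w7:T. ✓
w2: successors {w7}; ¬q ∧ ¬p there: w7:T. ✓
w4: successors {w2}; ¬q ∧ ¬p there: w2:F. ✗
w5: successors {w2, w7}; ¬q ∧ ¬p there: w2:F, w7:T. ✓
w7: successors {w1, w2, w5, w7}; ¬q ∧ ¬p there: w1:F, w2:F, w5:F, w7:T. ✓
Satisfying worlds: {w1, w2, w5, w7}.

4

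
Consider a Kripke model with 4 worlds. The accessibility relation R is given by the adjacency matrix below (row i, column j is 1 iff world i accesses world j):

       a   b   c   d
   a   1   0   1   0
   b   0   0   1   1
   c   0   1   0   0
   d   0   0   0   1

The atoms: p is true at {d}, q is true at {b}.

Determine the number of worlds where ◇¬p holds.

3

a: successors {a, c}; ¬p there: a:T, c:T. ✓
b: successors {c, d}; ¬p there: c:T, d:F. ✓
c: successors {b}; ¬p there: b:T. ✓
d: successors {d}; ¬p there: d:F. ✗
Satisfying worlds: {a, b, c}.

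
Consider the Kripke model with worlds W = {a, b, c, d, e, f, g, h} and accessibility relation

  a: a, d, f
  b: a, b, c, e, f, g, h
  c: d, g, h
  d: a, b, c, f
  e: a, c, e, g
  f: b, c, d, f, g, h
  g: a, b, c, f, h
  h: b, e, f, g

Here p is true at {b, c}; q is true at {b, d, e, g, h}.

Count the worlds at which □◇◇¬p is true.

8

a: successors {a, d, f}; ◇◇¬p there: a:T, d:T, f:T. ✓
b: successors {a, b, c, e, f, g, h}; ◇◇¬p there: a:T, b:T, c:T, e:T, f:T, g:T, h:T. ✓
c: successors {d, g, h}; ◇◇¬p there: d:T, g:T, h:T. ✓
d: successors {a, b, c, f}; ◇◇¬p there: a:T, b:T, c:T, f:T. ✓
e: successors {a, c, e, g}; ◇◇¬p there: a:T, c:T, e:T, g:T. ✓
f: successors {b, c, d, f, g, h}; ◇◇¬p there: b:T, c:T, d:T, f:T, g:T, h:T. ✓
g: successors {a, b, c, f, h}; ◇◇¬p there: a:T, b:T, c:T, f:T, h:T. ✓
h: successors {b, e, f, g}; ◇◇¬p there: b:T, e:T, f:T, g:T. ✓
Satisfying worlds: {a, b, c, d, e, f, g, h}.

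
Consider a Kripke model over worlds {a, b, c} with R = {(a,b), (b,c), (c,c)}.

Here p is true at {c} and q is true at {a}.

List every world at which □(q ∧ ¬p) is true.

∅

a: successors {b}; q ∧ ¬p there: b:F. ✗
b: successors {c}; q ∧ ¬p there: c:F. ✗
c: successors {c}; q ∧ ¬p there: c:F. ✗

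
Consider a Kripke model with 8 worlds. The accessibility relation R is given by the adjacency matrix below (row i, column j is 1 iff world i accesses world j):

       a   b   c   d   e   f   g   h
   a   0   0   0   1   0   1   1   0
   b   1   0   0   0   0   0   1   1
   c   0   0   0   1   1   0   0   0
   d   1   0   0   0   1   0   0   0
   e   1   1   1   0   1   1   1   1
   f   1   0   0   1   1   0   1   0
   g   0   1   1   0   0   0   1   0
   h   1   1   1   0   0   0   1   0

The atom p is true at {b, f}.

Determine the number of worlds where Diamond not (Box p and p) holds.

a: successors {d, f, g}; not (Box p and p) there: d:T, f:T, g:T. ✓
b: successors {a, g, h}; not (Box p and p) there: a:T, g:T, h:T. ✓
c: successors {d, e}; not (Box p and p) there: d:T, e:T. ✓
d: successors {a, e}; not (Box p and p) there: a:T, e:T. ✓
e: successors {a, b, c, e, f, g, h}; not (Box p and p) there: a:T, b:T, c:T, e:T, f:T, g:T, h:T. ✓
f: successors {a, d, e, g}; not (Box p and p) there: a:T, d:T, e:T, g:T. ✓
g: successors {b, c, g}; not (Box p and p) there: b:T, c:T, g:T. ✓
h: successors {a, b, c, g}; not (Box p and p) there: a:T, b:T, c:T, g:T. ✓
Satisfying worlds: {a, b, c, d, e, f, g, h}.

8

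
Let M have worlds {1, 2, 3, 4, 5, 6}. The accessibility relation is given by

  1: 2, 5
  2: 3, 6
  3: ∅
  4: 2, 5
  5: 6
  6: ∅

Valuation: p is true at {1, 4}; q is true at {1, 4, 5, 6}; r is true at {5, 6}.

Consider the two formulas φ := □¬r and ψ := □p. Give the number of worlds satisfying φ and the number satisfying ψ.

For □¬r:
1: successors {2, 5}; ¬r there: 2:T, 5:F. ✗
2: successors {3, 6}; ¬r there: 3:T, 6:F. ✗
3: no successors, so □¬r holds vacuously. ✓
4: successors {2, 5}; ¬r there: 2:T, 5:F. ✗
5: successors {6}; ¬r there: 6:F. ✗
6: no successors, so □¬r holds vacuously. ✓
— 2 worlds.
For □p:
1: successors {2, 5}; p there: 2:F, 5:F. ✗
2: successors {3, 6}; p there: 3:F, 6:F. ✗
3: no successors, so □p holds vacuously. ✓
4: successors {2, 5}; p there: 2:F, 5:F. ✗
5: successors {6}; p there: 6:F. ✗
6: no successors, so □p holds vacuously. ✓
— 2 worlds.

2 and 2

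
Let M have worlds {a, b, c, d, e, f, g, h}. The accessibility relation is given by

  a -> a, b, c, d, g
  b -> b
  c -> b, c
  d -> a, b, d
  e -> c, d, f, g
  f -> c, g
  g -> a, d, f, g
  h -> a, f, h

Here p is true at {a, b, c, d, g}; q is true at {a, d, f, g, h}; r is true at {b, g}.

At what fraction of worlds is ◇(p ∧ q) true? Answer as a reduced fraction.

a: successors {a, b, c, d, g}; p ∧ q there: a:T, b:F, c:F, d:T, g:T. ✓
b: successors {b}; p ∧ q there: b:F. ✗
c: successors {b, c}; p ∧ q there: b:F, c:F. ✗
d: successors {a, b, d}; p ∧ q there: a:T, b:F, d:T. ✓
e: successors {c, d, f, g}; p ∧ q there: c:F, d:T, f:F, g:T. ✓
f: successors {c, g}; p ∧ q there: c:F, g:T. ✓
g: successors {a, d, f, g}; p ∧ q there: a:T, d:T, f:F, g:T. ✓
h: successors {a, f, h}; p ∧ q there: a:T, f:F, h:F. ✓
That's 6 of 8 worlds, so 6/8 = 3/4.

3/4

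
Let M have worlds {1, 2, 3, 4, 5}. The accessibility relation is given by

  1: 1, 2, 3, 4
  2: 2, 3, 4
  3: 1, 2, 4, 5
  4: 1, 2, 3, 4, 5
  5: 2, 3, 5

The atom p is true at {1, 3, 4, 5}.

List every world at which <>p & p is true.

{1, 3, 4, 5}

1: <>p is T, p is T. ✓
2: <>p is T, p is F. ✗
3: <>p is T, p is T. ✓
4: <>p is T, p is T. ✓
5: <>p is T, p is T. ✓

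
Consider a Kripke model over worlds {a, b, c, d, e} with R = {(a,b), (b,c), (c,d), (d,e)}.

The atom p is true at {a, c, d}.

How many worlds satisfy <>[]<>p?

a: successors {b}; []<>p there: b:T. ✓
b: successors {c}; []<>p there: c:F. ✗
c: successors {d}; []<>p there: d:F. ✗
d: successors {e}; []<>p there: e:T. ✓
e: no successors, so <>[]<>p fails. ✗
Satisfying worlds: {a, d}.

2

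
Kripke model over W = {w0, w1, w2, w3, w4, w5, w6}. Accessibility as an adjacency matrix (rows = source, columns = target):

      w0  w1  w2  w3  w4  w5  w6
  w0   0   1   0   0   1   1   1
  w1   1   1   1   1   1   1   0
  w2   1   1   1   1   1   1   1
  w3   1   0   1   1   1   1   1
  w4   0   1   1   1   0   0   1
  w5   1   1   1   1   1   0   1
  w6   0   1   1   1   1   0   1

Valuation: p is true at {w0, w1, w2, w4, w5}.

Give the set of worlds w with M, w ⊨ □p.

∅

w0: successors {w1, w4, w5, w6}; p there: w1:T, w4:T, w5:T, w6:F. ✗
w1: successors {w0, w1, w2, w3, w4, w5}; p there: w0:T, w1:T, w2:T, w3:F, w4:T, w5:T. ✗
w2: successors {w0, w1, w2, w3, w4, w5, w6}; p there: w0:T, w1:T, w2:T, w3:F, w4:T, w5:T, w6:F. ✗
w3: successors {w0, w2, w3, w4, w5, w6}; p there: w0:T, w2:T, w3:F, w4:T, w5:T, w6:F. ✗
w4: successors {w1, w2, w3, w6}; p there: w1:T, w2:T, w3:F, w6:F. ✗
w5: successors {w0, w1, w2, w3, w4, w6}; p there: w0:T, w1:T, w2:T, w3:F, w4:T, w6:F. ✗
w6: successors {w1, w2, w3, w4, w6}; p there: w1:T, w2:T, w3:F, w4:T, w6:F. ✗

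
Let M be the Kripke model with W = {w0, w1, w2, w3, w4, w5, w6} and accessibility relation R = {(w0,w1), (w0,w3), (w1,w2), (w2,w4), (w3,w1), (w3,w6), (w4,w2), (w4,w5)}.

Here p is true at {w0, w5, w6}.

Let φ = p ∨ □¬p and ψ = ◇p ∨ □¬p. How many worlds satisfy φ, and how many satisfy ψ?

For p ∨ □¬p:
w0: p is T, □¬p is T. ✓
w1: p is F, □¬p is T. ✓
w2: p is F, □¬p is T. ✓
w3: p is F, □¬p is F. ✗
w4: p is F, □¬p is F. ✗
w5: p is T, □¬p is T. ✓
w6: p is T, □¬p is T. ✓
— 5 worlds.
For ◇p ∨ □¬p:
w0: ◇p is F, □¬p is T. ✓
w1: ◇p is F, □¬p is T. ✓
w2: ◇p is F, □¬p is T. ✓
w3: ◇p is T, □¬p is F. ✓
w4: ◇p is T, □¬p is F. ✓
w5: ◇p is F, □¬p is T. ✓
w6: ◇p is F, □¬p is T. ✓
— 7 worlds.

5 and 7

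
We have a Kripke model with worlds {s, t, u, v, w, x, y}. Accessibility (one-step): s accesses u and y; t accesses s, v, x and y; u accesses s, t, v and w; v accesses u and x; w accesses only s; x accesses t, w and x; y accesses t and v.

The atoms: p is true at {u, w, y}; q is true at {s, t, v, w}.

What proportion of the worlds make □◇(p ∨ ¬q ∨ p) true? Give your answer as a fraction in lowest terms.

3/7

s: successors {u, y}; ◇(p ∨ ¬q ∨ p) there: u:T, y:F. ✗
t: successors {s, v, x, y}; ◇(p ∨ ¬q ∨ p) there: s:T, v:T, x:T, y:F. ✗
u: successors {s, t, v, w}; ◇(p ∨ ¬q ∨ p) there: s:T, t:T, v:T, w:F. ✗
v: successors {u, x}; ◇(p ∨ ¬q ∨ p) there: u:T, x:T. ✓
w: successors {s}; ◇(p ∨ ¬q ∨ p) there: s:T. ✓
x: successors {t, w, x}; ◇(p ∨ ¬q ∨ p) there: t:T, w:F, x:T. ✗
y: successors {t, v}; ◇(p ∨ ¬q ∨ p) there: t:T, v:T. ✓
That's 3 of 7 worlds, so 3/7.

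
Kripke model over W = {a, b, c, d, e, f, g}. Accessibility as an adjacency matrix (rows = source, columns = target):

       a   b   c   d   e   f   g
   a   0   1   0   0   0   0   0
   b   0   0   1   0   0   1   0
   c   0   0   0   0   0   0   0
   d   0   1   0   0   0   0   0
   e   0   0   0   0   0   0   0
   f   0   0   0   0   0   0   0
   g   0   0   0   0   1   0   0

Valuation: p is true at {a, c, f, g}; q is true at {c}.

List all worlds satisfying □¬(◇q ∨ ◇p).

a: successors {b}; ¬(◇q ∨ ◇p) there: b:F. ✗
b: successors {c, f}; ¬(◇q ∨ ◇p) there: c:T, f:T. ✓
c: no successors, so □¬(◇q ∨ ◇p) holds vacuously. ✓
d: successors {b}; ¬(◇q ∨ ◇p) there: b:F. ✗
e: no successors, so □¬(◇q ∨ ◇p) holds vacuously. ✓
f: no successors, so □¬(◇q ∨ ◇p) holds vacuously. ✓
g: successors {e}; ¬(◇q ∨ ◇p) there: e:T. ✓

{b, c, e, f, g}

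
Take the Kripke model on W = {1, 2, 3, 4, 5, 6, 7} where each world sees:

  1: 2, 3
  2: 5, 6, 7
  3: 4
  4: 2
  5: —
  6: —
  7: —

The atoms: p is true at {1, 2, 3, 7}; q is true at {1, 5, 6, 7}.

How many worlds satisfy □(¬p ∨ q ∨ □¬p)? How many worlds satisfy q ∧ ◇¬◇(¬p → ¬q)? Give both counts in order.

5 and 0

For □(¬p ∨ q ∨ □¬p):
1: successors {2, 3}; ¬p ∨ q ∨ □¬p there: 2:F, 3:T. ✗
2: successors {5, 6, 7}; ¬p ∨ q ∨ □¬p there: 5:T, 6:T, 7:T. ✓
3: successors {4}; ¬p ∨ q ∨ □¬p there: 4:T. ✓
4: successors {2}; ¬p ∨ q ∨ □¬p there: 2:F. ✗
5: no successors, so □(¬p ∨ q ∨ □¬p) holds vacuously. ✓
6: no successors, so □(¬p ∨ q ∨ □¬p) holds vacuously. ✓
7: no successors, so □(¬p ∨ q ∨ □¬p) holds vacuously. ✓
— 5 worlds.
For q ∧ ◇¬◇(¬p → ¬q):
1: q is T, ◇¬◇(¬p → ¬q) is F. ✗
2: q is F, ◇¬◇(¬p → ¬q) is T. ✗
3: q is F, ◇¬◇(¬p → ¬q) is F. ✗
4: q is F, ◇¬◇(¬p → ¬q) is F. ✗
5: q is T, ◇¬◇(¬p → ¬q) is F. ✗
6: q is T, ◇¬◇(¬p → ¬q) is F. ✗
7: q is T, ◇¬◇(¬p → ¬q) is F. ✗
— 0 worlds.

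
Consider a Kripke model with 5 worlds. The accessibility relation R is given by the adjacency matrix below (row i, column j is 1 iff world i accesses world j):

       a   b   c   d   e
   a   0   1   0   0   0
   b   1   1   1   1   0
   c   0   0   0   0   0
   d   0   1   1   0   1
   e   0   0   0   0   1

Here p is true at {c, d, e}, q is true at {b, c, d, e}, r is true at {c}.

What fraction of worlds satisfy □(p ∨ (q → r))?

2/5

a: successors {b}; p ∨ (q → r) there: b:F. ✗
b: successors {a, b, c, d}; p ∨ (q → r) there: a:T, b:F, c:T, d:T. ✗
c: no successors, so □(p ∨ (q → r)) holds vacuously. ✓
d: successors {b, c, e}; p ∨ (q → r) there: b:F, c:T, e:T. ✗
e: successors {e}; p ∨ (q → r) there: e:T. ✓
That's 2 of 5 worlds, so 2/5.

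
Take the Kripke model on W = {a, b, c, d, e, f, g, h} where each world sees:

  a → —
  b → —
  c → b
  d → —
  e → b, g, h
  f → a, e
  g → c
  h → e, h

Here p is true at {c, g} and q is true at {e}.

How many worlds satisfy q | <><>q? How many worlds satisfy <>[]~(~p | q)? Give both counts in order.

For q | <><>q:
a: q is F, <><>q is F. ✗
b: q is F, <><>q is F. ✗
c: q is F, <><>q is F. ✗
d: q is F, <><>q is F. ✗
e: q is T, <><>q is T. ✓
f: q is F, <><>q is F. ✗
g: q is F, <><>q is F. ✗
h: q is F, <><>q is T. ✓
— 2 worlds.
For <>[]~(~p | q):
a: no successors, so <>[]~(~p | q) fails. ✗
b: no successors, so <>[]~(~p | q) fails. ✗
c: successors {b}; []~(~p | q) there: b:T. ✓
d: no successors, so <>[]~(~p | q) fails. ✗
e: successors {b, g, h}; []~(~p | q) there: b:T, g:T, h:F. ✓
f: successors {a, e}; []~(~p | q) there: a:T, e:F. ✓
g: successors {c}; []~(~p | q) there: c:F. ✗
h: successors {e, h}; []~(~p | q) there: e:F, h:F. ✗
— 3 worlds.

2 and 3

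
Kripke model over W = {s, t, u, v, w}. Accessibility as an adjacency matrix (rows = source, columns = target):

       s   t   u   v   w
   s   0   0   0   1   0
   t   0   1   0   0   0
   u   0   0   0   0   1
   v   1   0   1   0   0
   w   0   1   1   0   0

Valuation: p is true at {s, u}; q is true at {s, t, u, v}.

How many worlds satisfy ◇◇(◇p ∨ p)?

4

s: successors {v}; ◇(◇p ∨ p) there: v:T. ✓
t: successors {t}; ◇(◇p ∨ p) there: t:F. ✗
u: successors {w}; ◇(◇p ∨ p) there: w:T. ✓
v: successors {s, u}; ◇(◇p ∨ p) there: s:T, u:T. ✓
w: successors {t, u}; ◇(◇p ∨ p) there: t:F, u:T. ✓
Satisfying worlds: {s, u, v, w}.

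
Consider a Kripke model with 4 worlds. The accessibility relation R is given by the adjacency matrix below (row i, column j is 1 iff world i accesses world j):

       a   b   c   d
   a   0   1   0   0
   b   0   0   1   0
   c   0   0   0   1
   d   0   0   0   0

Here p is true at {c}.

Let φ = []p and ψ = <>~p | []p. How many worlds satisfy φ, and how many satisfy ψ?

For []p:
a: successors {b}; p there: b:F. ✗
b: successors {c}; p there: c:T. ✓
c: successors {d}; p there: d:F. ✗
d: no successors, so []p holds vacuously. ✓
— 2 worlds.
For <>~p | []p:
a: <>~p is T, []p is F. ✓
b: <>~p is F, []p is T. ✓
c: <>~p is T, []p is F. ✓
d: <>~p is F, []p is T. ✓
— 4 worlds.

2 and 4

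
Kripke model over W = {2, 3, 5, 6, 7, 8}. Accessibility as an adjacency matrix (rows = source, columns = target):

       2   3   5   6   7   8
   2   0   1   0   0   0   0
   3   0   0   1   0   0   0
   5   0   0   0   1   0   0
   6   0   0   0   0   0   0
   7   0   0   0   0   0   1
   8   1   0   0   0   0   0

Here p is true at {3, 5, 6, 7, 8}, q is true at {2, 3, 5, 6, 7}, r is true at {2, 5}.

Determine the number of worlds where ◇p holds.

2: successors {3}; p there: 3:T. ✓
3: successors {5}; p there: 5:T. ✓
5: successors {6}; p there: 6:T. ✓
6: no successors, so ◇p fails. ✗
7: successors {8}; p there: 8:T. ✓
8: successors {2}; p there: 2:F. ✗
Satisfying worlds: {2, 3, 5, 7}.

4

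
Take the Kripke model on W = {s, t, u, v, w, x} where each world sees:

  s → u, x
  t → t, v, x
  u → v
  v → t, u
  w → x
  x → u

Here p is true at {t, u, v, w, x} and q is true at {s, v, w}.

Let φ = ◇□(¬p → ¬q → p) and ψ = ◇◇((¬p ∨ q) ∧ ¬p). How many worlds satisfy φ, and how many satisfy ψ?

For ◇□(¬p → ¬q → p):
s: successors {u, x}; □(¬p → ¬q → p) there: u:T, x:T. ✓
t: successors {t, v, x}; □(¬p → ¬q → p) there: t:T, v:T, x:T. ✓
u: successors {v}; □(¬p → ¬q → p) there: v:T. ✓
v: successors {t, u}; □(¬p → ¬q → p) there: t:T, u:T. ✓
w: successors {x}; □(¬p → ¬q → p) there: x:T. ✓
x: successors {u}; □(¬p → ¬q → p) there: u:T. ✓
— 6 worlds.
For ◇◇((¬p ∨ q) ∧ ¬p):
s: successors {u, x}; ◇((¬p ∨ q) ∧ ¬p) there: u:F, x:F. ✗
t: successors {t, v, x}; ◇((¬p ∨ q) ∧ ¬p) there: t:F, v:F, x:F. ✗
u: successors {v}; ◇((¬p ∨ q) ∧ ¬p) there: v:F. ✗
v: successors {t, u}; ◇((¬p ∨ q) ∧ ¬p) there: t:F, u:F. ✗
w: successors {x}; ◇((¬p ∨ q) ∧ ¬p) there: x:F. ✗
x: successors {u}; ◇((¬p ∨ q) ∧ ¬p) there: u:F. ✗
— 0 worlds.

6 and 0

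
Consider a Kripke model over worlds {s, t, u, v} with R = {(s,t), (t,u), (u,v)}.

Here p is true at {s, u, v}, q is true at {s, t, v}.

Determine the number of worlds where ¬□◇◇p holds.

2

s: □◇◇p is T. ✗
t: □◇◇p is F. ✓
u: □◇◇p is F. ✓
v: □◇◇p is T. ✗
Satisfying worlds: {t, u}.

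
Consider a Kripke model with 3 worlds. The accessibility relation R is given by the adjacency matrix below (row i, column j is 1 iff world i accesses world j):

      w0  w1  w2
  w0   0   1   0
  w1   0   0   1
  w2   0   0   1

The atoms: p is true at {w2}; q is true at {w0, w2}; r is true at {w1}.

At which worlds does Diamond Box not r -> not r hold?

w0: Diamond Box not r is T, not r is T. ✓
w1: Diamond Box not r is T, not r is F. ✗
w2: Diamond Box not r is T, not r is T. ✓

{w0, w2}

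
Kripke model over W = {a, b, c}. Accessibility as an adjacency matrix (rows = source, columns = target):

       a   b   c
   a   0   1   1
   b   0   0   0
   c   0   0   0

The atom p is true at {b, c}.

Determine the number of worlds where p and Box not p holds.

2

a: p is F, Box not p is F. ✗
b: p is T, Box not p is T. ✓
c: p is T, Box not p is T. ✓
Satisfying worlds: {b, c}.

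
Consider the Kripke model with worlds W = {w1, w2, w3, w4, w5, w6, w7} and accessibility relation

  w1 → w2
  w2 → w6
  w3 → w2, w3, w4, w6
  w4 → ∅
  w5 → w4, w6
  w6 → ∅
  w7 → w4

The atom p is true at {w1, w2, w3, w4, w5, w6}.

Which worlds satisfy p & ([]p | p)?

w1: p is T, []p | p is T. ✓
w2: p is T, []p | p is T. ✓
w3: p is T, []p | p is T. ✓
w4: p is T, []p | p is T. ✓
w5: p is T, []p | p is T. ✓
w6: p is T, []p | p is T. ✓
w7: p is F, []p | p is T. ✗

{w1, w2, w3, w4, w5, w6}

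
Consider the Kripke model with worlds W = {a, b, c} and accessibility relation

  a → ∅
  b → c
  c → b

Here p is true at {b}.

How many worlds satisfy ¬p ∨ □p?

a: ¬p is T, □p is T. ✓
b: ¬p is F, □p is F. ✗
c: ¬p is T, □p is T. ✓
Satisfying worlds: {a, c}.

2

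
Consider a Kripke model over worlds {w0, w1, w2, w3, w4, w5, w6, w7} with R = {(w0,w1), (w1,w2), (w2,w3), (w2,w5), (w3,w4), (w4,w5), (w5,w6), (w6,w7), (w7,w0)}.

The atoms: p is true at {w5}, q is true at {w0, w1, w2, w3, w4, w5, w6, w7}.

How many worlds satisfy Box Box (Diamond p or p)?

2

w0: successors {w1}; Box (Diamond p or p) there: w1:T. ✓
w1: successors {w2}; Box (Diamond p or p) there: w2:F. ✗
w2: successors {w3, w5}; Box (Diamond p or p) there: w3:T, w5:F. ✗
w3: successors {w4}; Box (Diamond p or p) there: w4:T. ✓
w4: successors {w5}; Box (Diamond p or p) there: w5:F. ✗
w5: successors {w6}; Box (Diamond p or p) there: w6:F. ✗
w6: successors {w7}; Box (Diamond p or p) there: w7:F. ✗
w7: successors {w0}; Box (Diamond p or p) there: w0:F. ✗
Satisfying worlds: {w0, w3}.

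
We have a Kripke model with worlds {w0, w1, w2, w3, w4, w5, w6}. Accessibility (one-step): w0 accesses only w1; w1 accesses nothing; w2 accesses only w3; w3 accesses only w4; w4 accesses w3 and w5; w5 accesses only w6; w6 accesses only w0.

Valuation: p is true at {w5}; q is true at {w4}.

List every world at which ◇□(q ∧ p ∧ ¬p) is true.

w0: successors {w1}; □(q ∧ p ∧ ¬p) there: w1:T. ✓
w1: no successors, so ◇□(q ∧ p ∧ ¬p) fails. ✗
w2: successors {w3}; □(q ∧ p ∧ ¬p) there: w3:F. ✗
w3: successors {w4}; □(q ∧ p ∧ ¬p) there: w4:F. ✗
w4: successors {w3, w5}; □(q ∧ p ∧ ¬p) there: w3:F, w5:F. ✗
w5: successors {w6}; □(q ∧ p ∧ ¬p) there: w6:F. ✗
w6: successors {w0}; □(q ∧ p ∧ ¬p) there: w0:F. ✗

{w0}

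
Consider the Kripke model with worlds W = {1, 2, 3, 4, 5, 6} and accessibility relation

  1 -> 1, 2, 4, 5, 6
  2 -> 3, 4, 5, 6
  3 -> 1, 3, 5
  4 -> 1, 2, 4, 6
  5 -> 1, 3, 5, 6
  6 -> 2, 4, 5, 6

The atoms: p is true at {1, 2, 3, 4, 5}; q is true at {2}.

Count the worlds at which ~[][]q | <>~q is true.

6

1: ~[][]q is T, <>~q is T. ✓
2: ~[][]q is T, <>~q is T. ✓
3: ~[][]q is T, <>~q is T. ✓
4: ~[][]q is T, <>~q is T. ✓
5: ~[][]q is T, <>~q is T. ✓
6: ~[][]q is T, <>~q is T. ✓
Satisfying worlds: {1, 2, 3, 4, 5, 6}.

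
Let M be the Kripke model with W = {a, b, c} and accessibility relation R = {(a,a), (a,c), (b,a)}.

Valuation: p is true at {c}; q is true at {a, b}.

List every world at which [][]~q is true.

a: successors {a, c}; []~q there: a:F, c:T. ✗
b: successors {a}; []~q there: a:F. ✗
c: no successors, so [][]~q holds vacuously. ✓

{c}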